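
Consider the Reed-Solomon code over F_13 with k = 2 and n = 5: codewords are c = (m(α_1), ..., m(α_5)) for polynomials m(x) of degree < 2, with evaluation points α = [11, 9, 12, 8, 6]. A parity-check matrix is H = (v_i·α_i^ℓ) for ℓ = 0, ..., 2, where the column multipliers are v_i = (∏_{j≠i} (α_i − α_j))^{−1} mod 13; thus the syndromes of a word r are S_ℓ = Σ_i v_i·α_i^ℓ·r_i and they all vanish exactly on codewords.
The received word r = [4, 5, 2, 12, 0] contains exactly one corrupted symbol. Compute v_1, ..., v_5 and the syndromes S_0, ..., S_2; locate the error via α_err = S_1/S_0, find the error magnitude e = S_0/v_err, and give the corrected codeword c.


S = (10, 3, 10), error at position 3, error magnitude e = 5, c = [4, 5, 10, 12, 0].

Step 1: column multipliers v_i = (∏_{j≠i}(α_i − α_j))^{−1} mod 13.
  i = 1 (α = 11): (11−9)(11−12)(11−8)(11−6) = 2·(−1)·3·5 = −30 ≡ 9, so v_1 = 9^{−1} = 3 (mod 13).
  i = 2 (α = 9): (9−11)(9−12)(9−8)(9−6) = (−2)·(−3)·1·3 = 18 ≡ 5, so v_2 = 5^{−1} = 8 (mod 13).
  i = 3 (α = 12): (12−11)(12−9)(12−8)(12−6) = 1·3·4·6 = 72 ≡ 7, so v_3 = 7^{−1} = 2 (mod 13).
  i = 4 (α = 8): (8−11)(8−9)(8−12)(8−6) = (−3)·(−1)·(−4)·2 = −24 ≡ 2, so v_4 = 2^{−1} = 7 (mod 13).
  i = 5 (α = 6): (6−11)(6−9)(6−12)(6−8) = (−5)·(−3)·(−6)·(−2) = 180 ≡ 11, so v_5 = 11^{−1} = 6 (mod 13).
  v = [3, 8, 2, 7, 6].
Step 2: syndromes of r = [4, 5, 2, 12, 0] (all sums mod 13).
  S_0 = Σ v_i r_i = 3·4 + 8·5 + 2·2 + 7·12 + 6·0 = 140 ≡ 10.
  S_1 = Σ v_i α_i r_i = 3·11·4 + 8·9·5 + 2·12·2 + 7·8·12 + 6·6·0 = 1212 ≡ 3.
  α_i^2 mod 13 = [4, 3, 1, 12, 10].
  S_2 = Σ v_i α_i^2 r_i = 3·4·4 + 8·3·5 + 2·1·2 + 7·12·12 + 6·10·0 = 1180 ≡ 10.
  S = (10, 3, 10) ≠ 0, so r is not a codeword (an error is present).
Step 3: locate the error. For a single error e at position i, S_ℓ = v_i·e·α_i^ℓ, so α_err = S_1/S_0.
  S_0^{−1} = 10^{−1} = 4 (mod 13), so α_err = 3·4 = 12 ≡ 12 = α_3. Error position i = 3.
  Consistency check: S_2/S_1 = 10·9 = 90 ≡ 12 = α_err ✓ (single-error assumption holds).
Step 4: error magnitude e = S_0/v_3 = S_0·∏_{j≠3}(α_3 − α_j) = 10·7 = 70 ≡ 5 (mod 13).
Step 5: correct position 3: c_3 = r_3 − e = 2 − 5 ≡ 10 (mod 13). Hence c = [4, 5, 10, 12, 0].
  Check: interpolating c through the α_i gives m(x) = 3 + 6·x (degree < 2) with m(α_i) = c_i for every i, so c is indeed a codeword.


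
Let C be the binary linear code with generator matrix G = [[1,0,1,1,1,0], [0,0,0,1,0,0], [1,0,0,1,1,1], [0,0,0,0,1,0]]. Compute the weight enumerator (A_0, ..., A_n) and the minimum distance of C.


Weight distribution: A_0 = 1, A_1 = 2, A_2 = 4, A_3 = 6, A_4 = 3. Minimum distance d = 1.

Enumerate all 2^4 = 16 messages m ∈ F_2^4.
For each, compute codeword c = mG in F_2^6, then tally its weight.
  m = 0000 → c = 000000, weight = 0.
  m = 1000 → c = 101110, weight = 4.
  m = 0100 → c = 000100, weight = 1.
  m = 1100 → c = 101010, weight = 3.
  m = 0010 → c = 100111, weight = 4.
  m = 1010 → c = 001001, weight = 2.
  m = 0110 → c = 100011, weight = 3.
  m = 1110 → c = 001101, weight = 3.
  m = 0001 → c = 000010, weight = 1.
  m = 1001 → c = 101100, weight = 3.
  m = 0101 → c = 000110, weight = 2.
  m = 1101 → c = 101000, weight = 2.
  m = 0011 → c = 100101, weight = 3.
  m = 1011 → c = 001011, weight = 3.
  m = 0111 → c = 100001, weight = 2.
  m = 1111 → c = 001111, weight = 4.
Tally weights:
  weight 0: 1 codewords.
  weight 1: 2 codewords.
  weight 2: 4 codewords.
  weight 3: 6 codewords.
  weight 4: 3 codewords.
Minimum distance d = smallest w > 0 with A_w > 0 = 1.
Sanity: Σ A_w = 16 = 2^4 = 16 ✓.


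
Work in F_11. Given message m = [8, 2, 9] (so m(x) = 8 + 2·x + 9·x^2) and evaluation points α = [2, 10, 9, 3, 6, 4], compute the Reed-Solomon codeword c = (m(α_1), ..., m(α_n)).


c = [4, 4, 7, 7, 3, 6]

Message polynomial: m(x) = 8 + 2·x + 9·x^2 (mod 11).
For each evaluation point α_i, compute m(α_i) mod 11:
  α_1 = 2: Horner steps 9 → 9 → 4, so m(2) = 4.
  α_2 = 10: Horner steps 9 → 4 → 4, so m(10) = 4.
  α_3 = 9: Horner steps 9 → 6 → 7, so m(9) = 7.
  α_4 = 3: Horner steps 9 → 7 → 7, so m(3) = 7.
  α_5 = 6: Horner steps 9 → 1 → 3, so m(6) = 3.
  α_6 = 4: Horner steps 9 → 5 → 6, so m(4) = 6.
Codeword c = [4, 4, 7, 7, 3, 6] ∈ F_11^6.


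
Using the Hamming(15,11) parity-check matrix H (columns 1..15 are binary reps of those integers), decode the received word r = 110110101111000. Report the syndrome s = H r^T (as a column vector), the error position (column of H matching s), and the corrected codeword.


s = (0, 0, 0, 1)^T, error position = 1, corrected codeword c = 010110101111000

Compute s = H r^T mod 2 one row at a time:
  s_1 = 0 + 1 + 1 + 1 + 1 + 0 + 0 + 0 = 4 ≡ 0 (mod 2).
  s_2 = 1 + 1 + 0 + 1 + 1 + 0 + 0 + 0 = 4 ≡ 0 (mod 2).
  s_3 = 1 + 0 + 0 + 1 + 1 + 1 + 0 + 0 = 4 ≡ 0 (mod 2).
  s_4 = 1 + 0 + 1 + 1 + 1 + 1 + 0 + 0 = 5 ≡ 1 (mod 2).
s = (0, 0, 0, 1)^T — this equals column 1 of H (binary 0001), so error is at position 1.
Correct: flip bit 1 of r = 110110101111000 to get c = 010110101111000.


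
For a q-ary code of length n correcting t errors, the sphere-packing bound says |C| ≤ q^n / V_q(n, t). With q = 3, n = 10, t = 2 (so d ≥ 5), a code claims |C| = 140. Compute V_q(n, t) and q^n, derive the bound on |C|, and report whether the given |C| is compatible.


V_q(n, t) = 201, q^n = 59049, Hamming bound = 293, |C| = 140 ≤ bound (satisfied).

Step 1: Compute V_q(n, t) = Σ_{j=0}^2 C(n, j) (q−1)^j.
  j = 0: C(10,0)·(2)^0 = 1·1 = 1.
  j = 1: C(10,1)·(2)^1 = 10·2 = 20.
  j = 2: C(10,2)·(2)^2 = 45·4 = 180.
  V_q(n, t) = 1 + 20 + 180 = 201.
Step 2: q^n = 3^10 = 59049.
Step 3: Hamming bound ⌊q^n / V_q(n,t)⌋ = ⌊59049/201⌋ = 293.
Step 4: Compare |C| = 140 to 293: satisfied.
The claimed |C| lies below the Hamming bound.


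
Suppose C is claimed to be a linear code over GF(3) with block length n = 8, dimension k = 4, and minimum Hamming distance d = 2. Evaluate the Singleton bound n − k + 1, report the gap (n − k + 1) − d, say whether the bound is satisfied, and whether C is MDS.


Singleton RHS = n − k + 1 = 5, slack = 3, bound satisfied, not MDS.

Singleton bound: d ≤ n − k + 1.
Here n = 8, k = 4, so n − k + 1 = 5.
Given d = 2, check d ≤ 5: YES.
Slack = (n − k + 1) − d = 3.
The code is NOT MDS (slack = 3 > 0).
Description: the claimed parameters are [8, 4, 2]_3; such a code would be non-MDS.


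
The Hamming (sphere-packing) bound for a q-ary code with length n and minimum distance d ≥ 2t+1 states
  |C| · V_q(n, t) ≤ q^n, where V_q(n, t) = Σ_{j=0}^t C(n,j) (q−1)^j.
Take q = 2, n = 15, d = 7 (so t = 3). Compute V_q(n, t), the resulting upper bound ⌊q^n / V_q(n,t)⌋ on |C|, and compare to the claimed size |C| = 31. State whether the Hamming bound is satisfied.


V_q(n, t) = 576, q^n = 32768, Hamming bound = 56, |C| = 31 ≤ bound (satisfied).

Step 1: Compute V_q(n, t) = Σ_{j=0}^3 C(n, j) (q−1)^j.
  j = 0: C(15,0)·(1)^0 = 1·1 = 1.
  j = 1: C(15,1)·(1)^1 = 15·1 = 15.
  j = 2: C(15,2)·(1)^2 = 105·1 = 105.
  j = 3: C(15,3)·(1)^3 = 455·1 = 455.
  V_q(n, t) = 1 + 15 + 105 + 455 = 576.
Step 2: q^n = 2^15 = 32768.
Step 3: Hamming bound ⌊q^n / V_q(n,t)⌋ = ⌊32768/576⌋ = 56.
Step 4: Compare |C| = 31 to 56: satisfied.
The claimed |C| lies below the Hamming bound.


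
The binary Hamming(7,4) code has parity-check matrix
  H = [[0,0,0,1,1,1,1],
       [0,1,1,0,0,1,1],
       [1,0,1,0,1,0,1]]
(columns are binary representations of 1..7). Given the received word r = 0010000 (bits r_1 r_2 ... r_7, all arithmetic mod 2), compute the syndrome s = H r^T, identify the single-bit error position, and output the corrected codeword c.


s = (0, 1, 1)^T, error position = 3, corrected codeword c = 0000000

Compute s = H r^T mod 2 one row at a time:
  s_1 = 0 + 0 + 0 + 0 = 0 ≡ 0 (mod 2).
  s_2 = 0 + 1 + 0 + 0 = 1 ≡ 1 (mod 2).
  s_3 = 0 + 1 + 0 + 0 = 1 ≡ 1 (mod 2).
s = (0, 1, 1)^T — this equals column 3 of H (binary 011), so error is at position 3.
Correct: flip bit 3 of r = 0010000 to get c = 0000000.


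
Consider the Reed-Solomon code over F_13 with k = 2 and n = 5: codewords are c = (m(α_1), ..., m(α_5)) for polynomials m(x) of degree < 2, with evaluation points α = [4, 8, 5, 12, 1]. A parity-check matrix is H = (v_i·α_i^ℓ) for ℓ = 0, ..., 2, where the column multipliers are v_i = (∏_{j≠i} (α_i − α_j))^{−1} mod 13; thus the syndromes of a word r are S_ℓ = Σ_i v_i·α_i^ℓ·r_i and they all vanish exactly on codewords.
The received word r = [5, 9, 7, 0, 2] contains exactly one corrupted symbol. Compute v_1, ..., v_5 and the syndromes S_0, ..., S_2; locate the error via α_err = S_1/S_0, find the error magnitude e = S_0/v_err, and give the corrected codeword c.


S = (11, 3, 2), error at position 3, error magnitude e = 1, c = [5, 9, 6, 0, 2].

Step 1: column multipliers v_i = (∏_{j≠i}(α_i − α_j))^{−1} mod 13.
  i = 1 (α = 4): (4−8)(4−5)(4−12)(4−1) = (−4)·(−1)·(−8)·3 = −96 ≡ 8, so v_1 = 8^{−1} = 5 (mod 13).
  i = 2 (α = 8): (8−4)(8−5)(8−12)(8−1) = 4·3·(−4)·7 = −336 ≡ 2, so v_2 = 2^{−1} = 7 (mod 13).
  i = 3 (α = 5): (5−4)(5−8)(5−12)(5−1) = 1·(−3)·(−7)·4 = 84 ≡ 6, so v_3 = 6^{−1} = 11 (mod 13).
  i = 4 (α = 12): (12−4)(12−8)(12−5)(12−1) = 8·4·7·11 = 2464 ≡ 7, so v_4 = 7^{−1} = 2 (mod 13).
  i = 5 (α = 1): (1−4)(1−8)(1−5)(1−12) = (−3)·(−7)·(−4)·(−11) = 924 ≡ 1, so v_5 = 1^{−1} = 1 (mod 13).
  v = [5, 7, 11, 2, 1].
Step 2: syndromes of r = [5, 9, 7, 0, 2] (all sums mod 13).
  S_0 = Σ v_i r_i = 5·5 + 7·9 + 11·7 + 2·0 + 1·2 = 167 ≡ 11.
  S_1 = Σ v_i α_i r_i = 5·4·5 + 7·8·9 + 11·5·7 + 2·12·0 + 1·1·2 = 991 ≡ 3.
  α_i^2 mod 13 = [3, 12, 12, 1, 1].
  S_2 = Σ v_i α_i^2 r_i = 5·3·5 + 7·12·9 + 11·12·7 + 2·1·0 + 1·1·2 = 1757 ≡ 2.
  S = (11, 3, 2) ≠ 0, so r is not a codeword (an error is present).
Step 3: locate the error. For a single error e at position i, S_ℓ = v_i·e·α_i^ℓ, so α_err = S_1/S_0.
  S_0^{−1} = 11^{−1} = 6 (mod 13), so α_err = 3·6 = 18 ≡ 5 = α_3. Error position i = 3.
  Consistency check: S_2/S_1 = 2·9 = 18 ≡ 5 = α_err ✓ (single-error assumption holds).
Step 4: error magnitude e = S_0/v_3 = S_0·∏_{j≠3}(α_3 − α_j) = 11·6 = 66 ≡ 1 (mod 13).
Step 5: correct position 3: c_3 = r_3 − e = 7 − 1 ≡ 6 (mod 13). Hence c = [5, 9, 6, 0, 2].
  Check: interpolating c through the α_i gives m(x) = 1 + 1·x (degree < 2) with m(α_i) = c_i for every i, so c is indeed a codeword.


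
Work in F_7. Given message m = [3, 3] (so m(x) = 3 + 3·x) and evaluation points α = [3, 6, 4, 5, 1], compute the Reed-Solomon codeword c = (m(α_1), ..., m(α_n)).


c = [5, 0, 1, 4, 6]

Message polynomial: m(x) = 3 + 3·x (mod 7).
For each evaluation point α_i, compute m(α_i) mod 7:
  α_1 = 3: Horner steps 3 → 5, so m(3) = 5.
  α_2 = 6: Horner steps 3 → 0, so m(6) = 0.
  α_3 = 4: Horner steps 3 → 1, so m(4) = 1.
  α_4 = 5: Horner steps 3 → 4, so m(5) = 4.
  α_5 = 1: Horner steps 3 → 6, so m(1) = 6.
Codeword c = [5, 0, 1, 4, 6] ∈ F_7^5.


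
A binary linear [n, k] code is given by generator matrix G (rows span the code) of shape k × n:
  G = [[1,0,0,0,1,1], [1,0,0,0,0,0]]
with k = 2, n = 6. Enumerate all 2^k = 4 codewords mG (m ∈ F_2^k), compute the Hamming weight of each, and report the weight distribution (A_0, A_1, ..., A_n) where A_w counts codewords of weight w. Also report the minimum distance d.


Weight distribution: A_0 = 1, A_1 = 1, A_2 = 1, A_3 = 1. Minimum distance d = 1.

Enumerate all 2^2 = 4 messages m ∈ F_2^2.
For each, compute codeword c = mG in F_2^6, then tally its weight.
  m = 00 → c = 000000, weight = 0.
  m = 10 → c = 100011, weight = 3.
  m = 01 → c = 100000, weight = 1.
  m = 11 → c = 000011, weight = 2.
Tally weights:
  weight 0: 1 codewords.
  weight 1: 1 codewords.
  weight 2: 1 codewords.
  weight 3: 1 codewords.
Minimum distance d = smallest w > 0 with A_w > 0 = 1.
Sanity: Σ A_w = 4 = 2^2 = 4 ✓.


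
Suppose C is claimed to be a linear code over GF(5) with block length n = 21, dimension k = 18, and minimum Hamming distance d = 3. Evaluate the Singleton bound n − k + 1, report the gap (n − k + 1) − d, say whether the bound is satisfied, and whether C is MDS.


Singleton RHS = n − k + 1 = 4, slack = 1, bound satisfied, not MDS.

Singleton bound: d ≤ n − k + 1.
Here n = 21, k = 18, so n − k + 1 = 4.
Given d = 3, check d ≤ 4: YES.
Slack = (n − k + 1) − d = 1.
The code is NOT MDS (slack = 1 > 0).
Description: the claimed parameters are [21, 18, 3]_5; such a code would be non-MDS.


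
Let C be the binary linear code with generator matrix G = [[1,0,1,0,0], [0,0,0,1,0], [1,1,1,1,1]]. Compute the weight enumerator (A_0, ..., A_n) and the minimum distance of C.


Weight distribution: A_0 = 1, A_1 = 1, A_2 = 2, A_3 = 2, A_4 = 1, A_5 = 1. Minimum distance d = 1.

Enumerate all 2^3 = 8 messages m ∈ F_2^3.
For each, compute codeword c = mG in F_2^5, then tally its weight.
  m = 000 → c = 00000, weight = 0.
  m = 100 → c = 10100, weight = 2.
  m = 010 → c = 00010, weight = 1.
  m = 110 → c = 10110, weight = 3.
  m = 001 → c = 11111, weight = 5.
  m = 101 → c = 01011, weight = 3.
  m = 011 → c = 11101, weight = 4.
  m = 111 → c = 01001, weight = 2.
Tally weights:
  weight 0: 1 codewords.
  weight 1: 1 codewords.
  weight 2: 2 codewords.
  weight 3: 2 codewords.
  weight 4: 1 codewords.
  weight 5: 1 codewords.
Minimum distance d = smallest w > 0 with A_w > 0 = 1.
Sanity: Σ A_w = 8 = 2^3 = 8 ✓.


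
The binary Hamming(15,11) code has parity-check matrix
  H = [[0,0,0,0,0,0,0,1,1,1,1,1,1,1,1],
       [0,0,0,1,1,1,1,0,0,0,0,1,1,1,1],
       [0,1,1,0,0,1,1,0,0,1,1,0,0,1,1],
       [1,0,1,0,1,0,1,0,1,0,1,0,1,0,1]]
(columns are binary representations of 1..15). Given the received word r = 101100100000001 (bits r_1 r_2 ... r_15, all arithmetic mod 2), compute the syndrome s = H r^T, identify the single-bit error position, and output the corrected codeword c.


s = (1, 1, 1, 0)^T, error position = 14, corrected codeword c = 101100100000011

Compute s = H r^T mod 2 one row at a time:
  s_1 = 0 + 0 + 0 + 0 + 0 + 0 + 0 + 1 = 1 ≡ 1 (mod 2).
  s_2 = 1 + 0 + 0 + 1 + 0 + 0 + 0 + 1 = 3 ≡ 1 (mod 2).
  s_3 = 0 + 1 + 0 + 1 + 0 + 0 + 0 + 1 = 3 ≡ 1 (mod 2).
  s_4 = 1 + 1 + 0 + 1 + 0 + 0 + 0 + 1 = 4 ≡ 0 (mod 2).
s = (1, 1, 1, 0)^T — this equals column 14 of H (binary 1110), so error is at position 14.
Correct: flip bit 14 of r = 101100100000001 to get c = 101100100000011.


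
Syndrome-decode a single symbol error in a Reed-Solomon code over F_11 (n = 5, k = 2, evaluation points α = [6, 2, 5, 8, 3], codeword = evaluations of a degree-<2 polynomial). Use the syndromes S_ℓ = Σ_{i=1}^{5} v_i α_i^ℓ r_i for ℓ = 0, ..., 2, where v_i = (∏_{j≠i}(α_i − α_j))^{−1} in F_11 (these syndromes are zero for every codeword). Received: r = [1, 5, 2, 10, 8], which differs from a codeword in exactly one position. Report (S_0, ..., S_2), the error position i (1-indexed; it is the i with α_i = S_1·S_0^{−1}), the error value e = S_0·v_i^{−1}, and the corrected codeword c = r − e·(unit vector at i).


S = (5, 4, 1), error at position 5, error magnitude e = 4, c = [1, 5, 2, 10, 4].

Step 1: column multipliers v_i = (∏_{j≠i}(α_i − α_j))^{−1} mod 11.
  i = 1 (α = 6): (6−2)(6−5)(6−8)(6−3) = 4·1·(−2)·3 = −24 ≡ 9, so v_1 = 9^{−1} = 5 (mod 11).
  i = 2 (α = 2): (2−6)(2−5)(2−8)(2−3) = (−4)·(−3)·(−6)·(−1) = 72 ≡ 6, so v_2 = 6^{−1} = 2 (mod 11).
  i = 3 (α = 5): (5−6)(5−2)(5−8)(5−3) = (−1)·3·(−3)·2 = 18 ≡ 7, so v_3 = 7^{−1} = 8 (mod 11).
  i = 4 (α = 8): (8−6)(8−2)(8−5)(8−3) = 2·6·3·5 = 180 ≡ 4, so v_4 = 4^{−1} = 3 (mod 11).
  i = 5 (α = 3): (3−6)(3−2)(3−5)(3−8) = (−3)·1·(−2)·(−5) = −30 ≡ 3, so v_5 = 3^{−1} = 4 (mod 11).
  v = [5, 2, 8, 3, 4].
Step 2: syndromes of r = [1, 5, 2, 10, 8] (all sums mod 11).
  S_0 = Σ v_i r_i = 5·1 + 2·5 + 8·2 + 3·10 + 4·8 = 93 ≡ 5.
  S_1 = Σ v_i α_i r_i = 5·6·1 + 2·2·5 + 8·5·2 + 3·8·10 + 4·3·8 = 466 ≡ 4.
  α_i^2 mod 11 = [3, 4, 3, 9, 9].
  S_2 = Σ v_i α_i^2 r_i = 5·3·1 + 2·4·5 + 8·3·2 + 3·9·10 + 4·9·8 = 661 ≡ 1.
  S = (5, 4, 1) ≠ 0, so r is not a codeword (an error is present).
Step 3: locate the error. For a single error e at position i, S_ℓ = v_i·e·α_i^ℓ, so α_err = S_1/S_0.
  S_0^{−1} = 5^{−1} = 9 (mod 11), so α_err = 4·9 = 36 ≡ 3 = α_5. Error position i = 5.
  Consistency check: S_2/S_1 = 1·3 = 3 ≡ 3 = α_err ✓ (single-error assumption holds).
Step 4: error magnitude e = S_0/v_5 = S_0·∏_{j≠5}(α_5 − α_j) = 5·3 = 15 ≡ 4 (mod 11).
Step 5: correct position 5: c_5 = r_5 − e = 8 − 4 ≡ 4 (mod 11). Hence c = [1, 5, 2, 10, 4].
  Check: interpolating c through the α_i gives m(x) = 7 + 10·x (degree < 2) with m(α_i) = c_i for every i, so c is indeed a codeword.


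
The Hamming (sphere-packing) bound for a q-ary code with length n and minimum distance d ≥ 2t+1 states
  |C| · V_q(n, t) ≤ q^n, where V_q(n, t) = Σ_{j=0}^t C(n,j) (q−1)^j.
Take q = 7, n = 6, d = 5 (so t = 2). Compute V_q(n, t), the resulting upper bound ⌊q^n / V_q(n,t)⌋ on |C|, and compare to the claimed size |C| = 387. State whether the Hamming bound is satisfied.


V_q(n, t) = 577, q^n = 117649, Hamming bound = 203, |C| = 387 > bound (violated).

Step 1: Compute V_q(n, t) = Σ_{j=0}^2 C(n, j) (q−1)^j.
  j = 0: C(6,0)·(6)^0 = 1·1 = 1.
  j = 1: C(6,1)·(6)^1 = 6·6 = 36.
  j = 2: C(6,2)·(6)^2 = 15·36 = 540.
  V_q(n, t) = 1 + 36 + 540 = 577.
Step 2: q^n = 7^6 = 117649.
Step 3: Hamming bound ⌊q^n / V_q(n,t)⌋ = ⌊117649/577⌋ = 203.
Step 4: Compare |C| = 387 to 203: violated.
The claimed |C| lies above the Hamming bound, so no 7-ary code of length 6 with d ≥ 5 can have 387 codewords.


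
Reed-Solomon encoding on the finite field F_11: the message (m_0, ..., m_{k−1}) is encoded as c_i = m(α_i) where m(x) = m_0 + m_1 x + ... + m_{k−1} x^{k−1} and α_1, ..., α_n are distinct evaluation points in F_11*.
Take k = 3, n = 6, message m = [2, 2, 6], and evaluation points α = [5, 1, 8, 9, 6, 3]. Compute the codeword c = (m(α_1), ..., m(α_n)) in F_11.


c = [8, 10, 6, 0, 10, 7]

Message polynomial: m(x) = 2 + 2·x + 6·x^2 (mod 11).
For each evaluation point α_i, compute m(α_i) mod 11:
  α_1 = 5: Horner steps 6 → 10 → 8, so m(5) = 8.
  α_2 = 1: Horner steps 6 → 8 → 10, so m(1) = 10.
  α_3 = 8: Horner steps 6 → 6 → 6, so m(8) = 6.
  α_4 = 9: Horner steps 6 → 1 → 0, so m(9) = 0.
  α_5 = 6: Horner steps 6 → 5 → 10, so m(6) = 10.
  α_6 = 3: Horner steps 6 → 9 → 7, so m(3) = 7.
Codeword c = [8, 10, 6, 0, 10, 7] ∈ F_11^6.


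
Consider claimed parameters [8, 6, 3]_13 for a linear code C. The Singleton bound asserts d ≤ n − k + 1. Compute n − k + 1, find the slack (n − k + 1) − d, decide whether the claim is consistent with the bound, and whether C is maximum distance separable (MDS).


Singleton RHS = n − k + 1 = 3, slack = 0, bound satisfied, MDS.

Singleton bound: d ≤ n − k + 1.
Here n = 8, k = 6, so n − k + 1 = 3.
Given d = 3, check d ≤ 3: YES.
Slack = (n − k + 1) − d = 0.
The code is MDS (slack = 0).
Description: the claimed parameters are [8, 6, 3]_13; such a code would be MDS (meets Singleton bound).


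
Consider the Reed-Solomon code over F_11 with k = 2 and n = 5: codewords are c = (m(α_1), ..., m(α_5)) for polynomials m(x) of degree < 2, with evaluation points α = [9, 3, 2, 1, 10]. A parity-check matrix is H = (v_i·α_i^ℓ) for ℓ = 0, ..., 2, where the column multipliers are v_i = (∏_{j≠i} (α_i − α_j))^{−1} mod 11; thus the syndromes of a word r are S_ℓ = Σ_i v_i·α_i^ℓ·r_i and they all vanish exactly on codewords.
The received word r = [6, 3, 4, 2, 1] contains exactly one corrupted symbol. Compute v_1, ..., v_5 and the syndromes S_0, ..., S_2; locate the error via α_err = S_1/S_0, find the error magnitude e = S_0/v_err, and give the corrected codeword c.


S = (4, 8, 5), error at position 3, error magnitude e = 7, c = [6, 3, 8, 2, 1].

Step 1: column multipliers v_i = (∏_{j≠i}(α_i − α_j))^{−1} mod 11.
  i = 1 (α = 9): (9−3)(9−2)(9−1)(9−10) = 6·7·8·(−1) = −336 ≡ 5, so v_1 = 5^{−1} = 9 (mod 11).
  i = 2 (α = 3): (3−9)(3−2)(3−1)(3−10) = (−6)·1·2·(−7) = 84 ≡ 7, so v_2 = 7^{−1} = 8 (mod 11).
  i = 3 (α = 2): (2−9)(2−3)(2−1)(2−10) = (−7)·(−1)·1·(−8) = −56 ≡ 10, so v_3 = 10^{−1} = 10 (mod 11).
  i = 4 (α = 1): (1−9)(1−3)(1−2)(1−10) = (−8)·(−2)·(−1)·(−9) = 144 ≡ 1, so v_4 = 1^{−1} = 1 (mod 11).
  i = 5 (α = 10): (10−9)(10−3)(10−2)(10−1) = 1·7·8·9 = 504 ≡ 9, so v_5 = 9^{−1} = 5 (mod 11).
  v = [9, 8, 10, 1, 5].
Step 2: syndromes of r = [6, 3, 4, 2, 1] (all sums mod 11).
  S_0 = Σ v_i r_i = 9·6 + 8·3 + 10·4 + 1·2 + 5·1 = 125 ≡ 4.
  S_1 = Σ v_i α_i r_i = 9·9·6 + 8·3·3 + 10·2·4 + 1·1·2 + 5·10·1 = 690 ≡ 8.
  α_i^2 mod 11 = [4, 9, 4, 1, 1].
  S_2 = Σ v_i α_i^2 r_i = 9·4·6 + 8·9·3 + 10·4·4 + 1·1·2 + 5·1·1 = 599 ≡ 5.
  S = (4, 8, 5) ≠ 0, so r is not a codeword (an error is present).
Step 3: locate the error. For a single error e at position i, S_ℓ = v_i·e·α_i^ℓ, so α_err = S_1/S_0.
  S_0^{−1} = 4^{−1} = 3 (mod 11), so α_err = 8·3 = 24 ≡ 2 = α_3. Error position i = 3.
  Consistency check: S_2/S_1 = 5·7 = 35 ≡ 2 = α_err ✓ (single-error assumption holds).
Step 4: error magnitude e = S_0/v_3 = S_0·∏_{j≠3}(α_3 − α_j) = 4·10 = 40 ≡ 7 (mod 11).
Step 5: correct position 3: c_3 = r_3 − e = 4 − 7 ≡ 8 (mod 11). Hence c = [6, 3, 8, 2, 1].
  Check: interpolating c through the α_i gives m(x) = 7 + 6·x (degree < 2) with m(α_i) = c_i for every i, so c is indeed a codeword.


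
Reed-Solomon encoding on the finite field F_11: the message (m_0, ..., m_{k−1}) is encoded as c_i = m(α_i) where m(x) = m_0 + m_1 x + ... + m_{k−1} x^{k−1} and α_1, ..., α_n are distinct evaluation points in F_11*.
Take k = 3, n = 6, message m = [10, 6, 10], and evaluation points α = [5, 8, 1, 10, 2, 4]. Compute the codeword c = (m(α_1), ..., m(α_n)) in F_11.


c = [4, 5, 4, 3, 7, 7]

Message polynomial: m(x) = 10 + 6·x + 10·x^2 (mod 11).
For each evaluation point α_i, compute m(α_i) mod 11:
  α_1 = 5: Horner steps 10 → 1 → 4, so m(5) = 4.
  α_2 = 8: Horner steps 10 → 9 → 5, so m(8) = 5.
  α_3 = 1: Horner steps 10 → 5 → 4, so m(1) = 4.
  α_4 = 10: Horner steps 10 → 7 → 3, so m(10) = 3.
  α_5 = 2: Horner steps 10 → 4 → 7, so m(2) = 7.
  α_6 = 4: Horner steps 10 → 2 → 7, so m(4) = 7.
Codeword c = [4, 5, 4, 3, 7, 7] ∈ F_11^6.


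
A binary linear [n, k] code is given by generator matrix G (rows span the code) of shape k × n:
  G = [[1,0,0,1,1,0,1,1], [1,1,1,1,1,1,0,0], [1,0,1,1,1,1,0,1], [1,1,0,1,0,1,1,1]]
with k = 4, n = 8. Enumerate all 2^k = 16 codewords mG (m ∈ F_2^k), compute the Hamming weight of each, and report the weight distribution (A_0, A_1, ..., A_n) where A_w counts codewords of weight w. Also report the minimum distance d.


Weight distribution: A_0 = 1, A_2 = 1, A_3 = 4, A_4 = 3, A_5 = 4, A_6 = 3. Minimum distance d = 2.

Enumerate all 2^4 = 16 messages m ∈ F_2^4.
For each, compute codeword c = mG in F_2^8, then tally its weight.
  m = 0000 → c = 00000000, weight = 0.
  m = 1000 → c = 10011011, weight = 5.
  m = 0100 → c = 11111100, weight = 6.
  m = 1100 → c = 01100111, weight = 5.
  m = 0010 → c = 10111101, weight = 6.
  m = 1010 → c = 00100110, weight = 3.
  m = 0110 → c = 01000001, weight = 2.
  m = 1110 → c = 11011010, weight = 5.
  m = 0001 → c = 11010111, weight = 6.
  m = 1001 → c = 01001100, weight = 3.
  m = 0101 → c = 00101011, weight = 4.
  m = 1101 → c = 10110000, weight = 3.
  m = 0011 → c = 01101010, weight = 4.
  m = 1011 → c = 11110001, weight = 5.
  m = 0111 → c = 10010110, weight = 4.
  m = 1111 → c = 00001101, weight = 3.
Tally weights:
  weight 0: 1 codewords.
  weight 2: 1 codewords.
  weight 3: 4 codewords.
  weight 4: 3 codewords.
  weight 5: 4 codewords.
  weight 6: 3 codewords.
Minimum distance d = smallest w > 0 with A_w > 0 = 2.
Sanity: Σ A_w = 16 = 2^4 = 16 ✓.


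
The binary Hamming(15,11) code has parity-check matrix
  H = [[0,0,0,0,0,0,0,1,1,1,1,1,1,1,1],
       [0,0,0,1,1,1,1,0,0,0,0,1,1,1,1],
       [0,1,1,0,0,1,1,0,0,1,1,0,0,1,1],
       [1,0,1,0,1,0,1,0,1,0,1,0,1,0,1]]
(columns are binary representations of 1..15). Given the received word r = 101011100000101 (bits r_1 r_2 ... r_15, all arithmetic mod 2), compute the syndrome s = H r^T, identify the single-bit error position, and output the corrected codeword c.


s = (0, 1, 0, 0)^T, error position = 4, corrected codeword c = 101111100000101

Compute s = H r^T mod 2 one row at a time:
  s_1 = 0 + 0 + 0 + 0 + 0 + 1 + 0 + 1 = 2 ≡ 0 (mod 2).
  s_2 = 0 + 1 + 1 + 1 + 0 + 1 + 0 + 1 = 5 ≡ 1 (mod 2).
  s_3 = 0 + 1 + 1 + 1 + 0 + 0 + 0 + 1 = 4 ≡ 0 (mod 2).
  s_4 = 1 + 1 + 1 + 1 + 0 + 0 + 1 + 1 = 6 ≡ 0 (mod 2).
s = (0, 1, 0, 0)^T — this equals column 4 of H (binary 0100), so error is at position 4.
Correct: flip bit 4 of r = 101011100000101 to get c = 101111100000101.


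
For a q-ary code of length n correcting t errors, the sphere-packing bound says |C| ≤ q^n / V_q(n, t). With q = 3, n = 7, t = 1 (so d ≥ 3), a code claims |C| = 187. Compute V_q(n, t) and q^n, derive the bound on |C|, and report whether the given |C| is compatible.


V_q(n, t) = 15, q^n = 2187, Hamming bound = 145, |C| = 187 > bound (violated).

Step 1: Compute V_q(n, t) = Σ_{j=0}^1 C(n, j) (q−1)^j.
  j = 0: C(7,0)·(2)^0 = 1·1 = 1.
  j = 1: C(7,1)·(2)^1 = 7·2 = 14.
  V_q(n, t) = 1 + 14 = 15.
Step 2: q^n = 3^7 = 2187.
Step 3: Hamming bound ⌊q^n / V_q(n,t)⌋ = ⌊2187/15⌋ = 145.
Step 4: Compare |C| = 187 to 145: violated.
The claimed |C| lies above the Hamming bound, so no 3-ary code of length 7 with d ≥ 3 can have 187 codewords.


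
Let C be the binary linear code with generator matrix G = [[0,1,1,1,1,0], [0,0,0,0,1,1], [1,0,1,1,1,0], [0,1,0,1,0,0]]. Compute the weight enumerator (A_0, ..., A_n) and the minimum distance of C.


Weight distribution: A_0 = 1, A_2 = 6, A_4 = 9. Minimum distance d = 2.

Enumerate all 2^4 = 16 messages m ∈ F_2^4.
For each, compute codeword c = mG in F_2^6, then tally its weight.
  m = 0000 → c = 000000, weight = 0.
  m = 1000 → c = 011110, weight = 4.
  m = 0100 → c = 000011, weight = 2.
  m = 1100 → c = 011101, weight = 4.
  m = 0010 → c = 101110, weight = 4.
  m = 1010 → c = 110000, weight = 2.
  m = 0110 → c = 101101, weight = 4.
  m = 1110 → c = 110011, weight = 4.
  m = 0001 → c = 010100, weight = 2.
  m = 1001 → c = 001010, weight = 2.
  m = 0101 → c = 010111, weight = 4.
  m = 1101 → c = 001001, weight = 2.
  m = 0011 → c = 111010, weight = 4.
  m = 1011 → c = 100100, weight = 2.
  m = 0111 → c = 111001, weight = 4.
  m = 1111 → c = 100111, weight = 4.
Tally weights:
  weight 0: 1 codewords.
  weight 2: 6 codewords.
  weight 4: 9 codewords.
Minimum distance d = smallest w > 0 with A_w > 0 = 2.
Sanity: Σ A_w = 16 = 2^4 = 16 ✓.


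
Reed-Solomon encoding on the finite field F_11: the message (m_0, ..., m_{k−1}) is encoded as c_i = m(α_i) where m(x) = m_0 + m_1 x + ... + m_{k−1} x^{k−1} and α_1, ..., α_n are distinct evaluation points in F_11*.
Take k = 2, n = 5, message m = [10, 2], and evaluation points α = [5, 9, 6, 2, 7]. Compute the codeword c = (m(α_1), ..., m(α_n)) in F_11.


c = [9, 6, 0, 3, 2]

Message polynomial: m(x) = 10 + 2·x (mod 11).
For each evaluation point α_i, compute m(α_i) mod 11:
  α_1 = 5: Horner steps 2 → 9, so m(5) = 9.
  α_2 = 9: Horner steps 2 → 6, so m(9) = 6.
  α_3 = 6: Horner steps 2 → 0, so m(6) = 0.
  α_4 = 2: Horner steps 2 → 3, so m(2) = 3.
  α_5 = 7: Horner steps 2 → 2, so m(7) = 2.
Codeword c = [9, 6, 0, 3, 2] ∈ F_11^5.


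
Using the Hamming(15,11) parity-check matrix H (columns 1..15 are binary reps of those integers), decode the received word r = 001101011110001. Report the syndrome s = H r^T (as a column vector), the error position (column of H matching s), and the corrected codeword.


s = (1, 1, 1, 0)^T, error position = 14, corrected codeword c = 001101011110011

Compute s = H r^T mod 2 one row at a time:
  s_1 = 1 + 1 + 1 + 1 + 0 + 0 + 0 + 1 = 5 ≡ 1 (mod 2).
  s_2 = 1 + 0 + 1 + 0 + 0 + 0 + 0 + 1 = 3 ≡ 1 (mod 2).
  s_3 = 0 + 1 + 1 + 0 + 1 + 1 + 0 + 1 = 5 ≡ 1 (mod 2).
  s_4 = 0 + 1 + 0 + 0 + 1 + 1 + 0 + 1 = 4 ≡ 0 (mod 2).
s = (1, 1, 1, 0)^T — this equals column 14 of H (binary 1110), so error is at position 14.
Correct: flip bit 14 of r = 001101011110001 to get c = 001101011110011.


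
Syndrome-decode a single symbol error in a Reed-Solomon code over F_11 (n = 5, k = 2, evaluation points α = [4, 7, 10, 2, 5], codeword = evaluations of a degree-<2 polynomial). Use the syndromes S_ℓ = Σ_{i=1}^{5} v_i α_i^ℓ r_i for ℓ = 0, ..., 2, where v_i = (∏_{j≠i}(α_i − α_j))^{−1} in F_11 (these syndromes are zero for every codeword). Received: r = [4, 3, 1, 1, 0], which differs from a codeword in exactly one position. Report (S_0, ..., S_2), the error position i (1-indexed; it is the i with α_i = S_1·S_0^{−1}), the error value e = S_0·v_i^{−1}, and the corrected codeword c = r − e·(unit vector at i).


S = (2, 9, 2), error at position 3, error magnitude e = 10, c = [4, 3, 2, 1, 0].

Step 1: column multipliers v_i = (∏_{j≠i}(α_i − α_j))^{−1} mod 11.
  i = 1 (α = 4): (4−7)(4−10)(4−2)(4−5) = (−3)·(−6)·2·(−1) = −36 ≡ 8, so v_1 = 8^{−1} = 7 (mod 11).
  i = 2 (α = 7): (7−4)(7−10)(7−2)(7−5) = 3·(−3)·5·2 = −90 ≡ 9, so v_2 = 9^{−1} = 5 (mod 11).
  i = 3 (α = 10): (10−4)(10−7)(10−2)(10−5) = 6·3·8·5 = 720 ≡ 5, so v_3 = 5^{−1} = 9 (mod 11).
  i = 4 (α = 2): (2−4)(2−7)(2−10)(2−5) = (−2)·(−5)·(−8)·(−3) = 240 ≡ 9, so v_4 = 9^{−1} = 5 (mod 11).
  i = 5 (α = 5): (5−4)(5−7)(5−10)(5−2) = 1·(−2)·(−5)·3 = 30 ≡ 8, so v_5 = 8^{−1} = 7 (mod 11).
  v = [7, 5, 9, 5, 7].
Step 2: syndromes of r = [4, 3, 1, 1, 0] (all sums mod 11).
  S_0 = Σ v_i r_i = 7·4 + 5·3 + 9·1 + 5·1 + 7·0 = 57 ≡ 2.
  S_1 = Σ v_i α_i r_i = 7·4·4 + 5·7·3 + 9·10·1 + 5·2·1 + 7·5·0 = 317 ≡ 9.
  α_i^2 mod 11 = [5, 5, 1, 4, 3].
  S_2 = Σ v_i α_i^2 r_i = 7·5·4 + 5·5·3 + 9·1·1 + 5·4·1 + 7·3·0 = 244 ≡ 2.
  S = (2, 9, 2) ≠ 0, so r is not a codeword (an error is present).
Step 3: locate the error. For a single error e at position i, S_ℓ = v_i·e·α_i^ℓ, so α_err = S_1/S_0.
  S_0^{−1} = 2^{−1} = 6 (mod 11), so α_err = 9·6 = 54 ≡ 10 = α_3. Error position i = 3.
  Consistency check: S_2/S_1 = 2·5 = 10 ≡ 10 = α_err ✓ (single-error assumption holds).
Step 4: error magnitude e = S_0/v_3 = S_0·∏_{j≠3}(α_3 − α_j) = 2·5 = 10 ≡ 10 (mod 11).
Step 5: correct position 3: c_3 = r_3 − e = 1 − 10 ≡ 2 (mod 11). Hence c = [4, 3, 2, 1, 0].
  Check: interpolating c through the α_i gives m(x) = 9 + 7·x (degree < 2) with m(α_i) = c_i for every i, so c is indeed a codeword.


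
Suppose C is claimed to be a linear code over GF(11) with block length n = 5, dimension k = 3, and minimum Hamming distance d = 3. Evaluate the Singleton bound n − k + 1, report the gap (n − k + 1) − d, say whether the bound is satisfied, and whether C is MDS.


Singleton RHS = n − k + 1 = 3, slack = 0, bound satisfied, MDS.

Singleton bound: d ≤ n − k + 1.
Here n = 5, k = 3, so n − k + 1 = 3.
Given d = 3, check d ≤ 3: YES.
Slack = (n − k + 1) − d = 0.
The code is MDS (slack = 0).
Description: the claimed parameters are [5, 3, 3]_11; such a code would be MDS (meets Singleton bound).


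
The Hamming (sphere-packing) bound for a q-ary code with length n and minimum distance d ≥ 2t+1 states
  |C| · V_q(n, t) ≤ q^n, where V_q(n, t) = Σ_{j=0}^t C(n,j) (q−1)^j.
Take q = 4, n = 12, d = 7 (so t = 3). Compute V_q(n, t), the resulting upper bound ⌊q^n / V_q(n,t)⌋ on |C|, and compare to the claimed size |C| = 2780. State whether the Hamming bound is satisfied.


V_q(n, t) = 6571, q^n = 16777216, Hamming bound = 2553, |C| = 2780 > bound (violated).

Step 1: Compute V_q(n, t) = Σ_{j=0}^3 C(n, j) (q−1)^j.
  j = 0: C(12,0)·(3)^0 = 1·1 = 1.
  j = 1: C(12,1)·(3)^1 = 12·3 = 36.
  j = 2: C(12,2)·(3)^2 = 66·9 = 594.
  j = 3: C(12,3)·(3)^3 = 220·27 = 5940.
  V_q(n, t) = 1 + 36 + 594 + 5940 = 6571.
Step 2: q^n = 4^12 = 16777216.
Step 3: Hamming bound ⌊q^n / V_q(n,t)⌋ = ⌊16777216/6571⌋ = 2553.
Step 4: Compare |C| = 2780 to 2553: violated.
The claimed |C| lies above the Hamming bound, so no 4-ary code of length 12 with d ≥ 7 can have 2780 codewords.


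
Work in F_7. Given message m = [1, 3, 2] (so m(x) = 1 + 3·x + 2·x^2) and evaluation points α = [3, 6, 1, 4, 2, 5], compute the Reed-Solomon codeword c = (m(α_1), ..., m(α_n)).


c = [0, 0, 6, 3, 1, 3]

Message polynomial: m(x) = 1 + 3·x + 2·x^2 (mod 7).
For each evaluation point α_i, compute m(α_i) mod 7:
  α_1 = 3: Horner steps 2 → 2 → 0, so m(3) = 0.
  α_2 = 6: Horner steps 2 → 1 → 0, so m(6) = 0.
  α_3 = 1: Horner steps 2 → 5 → 6, so m(1) = 6.
  α_4 = 4: Horner steps 2 → 4 → 3, so m(4) = 3.
  α_5 = 2: Horner steps 2 → 0 → 1, so m(2) = 1.
  α_6 = 5: Horner steps 2 → 6 → 3, so m(5) = 3.
Codeword c = [0, 0, 6, 3, 1, 3] ∈ F_7^6.


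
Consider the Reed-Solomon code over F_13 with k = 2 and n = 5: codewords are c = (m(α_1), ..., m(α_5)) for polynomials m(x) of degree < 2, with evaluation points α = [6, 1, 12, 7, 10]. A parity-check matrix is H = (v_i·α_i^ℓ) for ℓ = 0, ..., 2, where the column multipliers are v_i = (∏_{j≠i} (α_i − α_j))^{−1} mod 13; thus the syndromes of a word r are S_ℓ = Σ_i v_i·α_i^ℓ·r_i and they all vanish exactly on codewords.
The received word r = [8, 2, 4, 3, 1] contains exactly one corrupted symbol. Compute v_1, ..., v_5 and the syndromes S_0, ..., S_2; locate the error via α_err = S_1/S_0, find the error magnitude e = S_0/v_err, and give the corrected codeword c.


S = (10, 10, 10), error at position 2, error magnitude e = 8, c = [8, 7, 4, 3, 1].

Step 1: column multipliers v_i = (∏_{j≠i}(α_i − α_j))^{−1} mod 13.
  i = 1 (α = 6): (6−1)(6−12)(6−7)(6−10) = 5·(−6)·(−1)·(−4) = −120 ≡ 10, so v_1 = 10^{−1} = 4 (mod 13).
  i = 2 (α = 1): (1−6)(1−12)(1−7)(1−10) = (−5)·(−11)·(−6)·(−9) = 2970 ≡ 6, so v_2 = 6^{−1} = 11 (mod 13).
  i = 3 (α = 12): (12−6)(12−1)(12−7)(12−10) = 6·11·5·2 = 660 ≡ 10, so v_3 = 10^{−1} = 4 (mod 13).
  i = 4 (α = 7): (7−6)(7−1)(7−12)(7−10) = 1·6·(−5)·(−3) = 90 ≡ 12, so v_4 = 12^{−1} = 12 (mod 13).
  i = 5 (α = 10): (10−6)(10−1)(10−12)(10−7) = 4·9·(−2)·3 = −216 ≡ 5, so v_5 = 5^{−1} = 8 (mod 13).
  v = [4, 11, 4, 12, 8].
Step 2: syndromes of r = [8, 2, 4, 3, 1] (all sums mod 13).
  S_0 = Σ v_i r_i = 4·8 + 11·2 + 4·4 + 12·3 + 8·1 = 114 ≡ 10.
  S_1 = Σ v_i α_i r_i = 4·6·8 + 11·1·2 + 4·12·4 + 12·7·3 + 8·10·1 = 738 ≡ 10.
  α_i^2 mod 13 = [10, 1, 1, 10, 9].
  S_2 = Σ v_i α_i^2 r_i = 4·10·8 + 11·1·2 + 4·1·4 + 12·10·3 + 8·9·1 = 790 ≡ 10.
  S = (10, 10, 10) ≠ 0, so r is not a codeword (an error is present).
Step 3: locate the error. For a single error e at position i, S_ℓ = v_i·e·α_i^ℓ, so α_err = S_1/S_0.
  S_0^{−1} = 10^{−1} = 4 (mod 13), so α_err = 10·4 = 40 ≡ 1 = α_2. Error position i = 2.
  Consistency check: S_2/S_1 = 10·4 = 40 ≡ 1 = α_err ✓ (single-error assumption holds).
Step 4: error magnitude e = S_0/v_2 = S_0·∏_{j≠2}(α_2 − α_j) = 10·6 = 60 ≡ 8 (mod 13).
Step 5: correct position 2: c_2 = r_2 − e = 2 − 8 ≡ 7 (mod 13). Hence c = [8, 7, 4, 3, 1].
  Check: interpolating c through the α_i gives m(x) = 12 + 8·x (degree < 2) with m(α_i) = c_i for every i, so c is indeed a codeword.


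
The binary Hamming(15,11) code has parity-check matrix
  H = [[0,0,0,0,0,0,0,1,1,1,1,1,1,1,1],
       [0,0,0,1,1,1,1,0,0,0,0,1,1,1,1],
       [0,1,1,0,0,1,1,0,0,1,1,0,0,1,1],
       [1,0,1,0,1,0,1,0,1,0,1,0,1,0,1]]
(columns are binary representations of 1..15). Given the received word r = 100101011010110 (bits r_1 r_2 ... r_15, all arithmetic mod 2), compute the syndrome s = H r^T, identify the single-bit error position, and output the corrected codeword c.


s = (1, 0, 1, 0)^T, error position = 10, corrected codeword c = 100101011110110

Compute s = H r^T mod 2 one row at a time:
  s_1 = 1 + 1 + 0 + 1 + 0 + 1 + 1 + 0 = 5 ≡ 1 (mod 2).
  s_2 = 1 + 0 + 1 + 0 + 0 + 1 + 1 + 0 = 4 ≡ 0 (mod 2).
  s_3 = 0 + 0 + 1 + 0 + 0 + 1 + 1 + 0 = 3 ≡ 1 (mod 2).
  s_4 = 1 + 0 + 0 + 0 + 1 + 1 + 1 + 0 = 4 ≡ 0 (mod 2).
s = (1, 0, 1, 0)^T — this equals column 10 of H (binary 1010), so error is at position 10.
Correct: flip bit 10 of r = 100101011010110 to get c = 100101011110110.


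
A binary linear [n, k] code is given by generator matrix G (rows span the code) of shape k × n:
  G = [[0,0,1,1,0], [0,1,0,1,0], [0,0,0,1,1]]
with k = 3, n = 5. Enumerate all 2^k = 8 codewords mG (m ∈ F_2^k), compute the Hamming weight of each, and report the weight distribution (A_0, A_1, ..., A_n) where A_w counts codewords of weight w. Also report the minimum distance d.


Weight distribution: A_0 = 1, A_2 = 6, A_4 = 1. Minimum distance d = 2.

Enumerate all 2^3 = 8 messages m ∈ F_2^3.
For each, compute codeword c = mG in F_2^5, then tally its weight.
  m = 000 → c = 00000, weight = 0.
  m = 100 → c = 00110, weight = 2.
  m = 010 → c = 01010, weight = 2.
  m = 110 → c = 01100, weight = 2.
  m = 001 → c = 00011, weight = 2.
  m = 101 → c = 00101, weight = 2.
  m = 011 → c = 01001, weight = 2.
  m = 111 → c = 01111, weight = 4.
Tally weights:
  weight 0: 1 codewords.
  weight 2: 6 codewords.
  weight 4: 1 codewords.
Minimum distance d = smallest w > 0 with A_w > 0 = 2.
Sanity: Σ A_w = 8 = 2^3 = 8 ✓.


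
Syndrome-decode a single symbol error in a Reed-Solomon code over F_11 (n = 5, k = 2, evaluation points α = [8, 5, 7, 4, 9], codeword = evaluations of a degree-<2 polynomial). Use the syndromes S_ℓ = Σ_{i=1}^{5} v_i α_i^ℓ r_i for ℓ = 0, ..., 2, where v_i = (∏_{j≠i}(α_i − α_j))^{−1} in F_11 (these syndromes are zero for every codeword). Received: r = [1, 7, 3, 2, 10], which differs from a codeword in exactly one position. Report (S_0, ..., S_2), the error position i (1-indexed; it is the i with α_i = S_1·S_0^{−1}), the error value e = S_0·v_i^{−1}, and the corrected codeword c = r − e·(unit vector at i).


S = (3, 1, 4), error at position 4, error magnitude e = 4, c = [1, 7, 3, 9, 10].

Step 1: column multipliers v_i = (∏_{j≠i}(α_i − α_j))^{−1} mod 11.
  i = 1 (α = 8): (8−5)(8−7)(8−4)(8−9) = 3·1·4·(−1) = −12 ≡ 10, so v_1 = 10^{−1} = 10 (mod 11).
  i = 2 (α = 5): (5−8)(5−7)(5−4)(5−9) = (−3)·(−2)·1·(−4) = −24 ≡ 9, so v_2 = 9^{−1} = 5 (mod 11).
  i = 3 (α = 7): (7−8)(7−5)(7−4)(7−9) = (−1)·2·3·(−2) = 12 ≡ 1, so v_3 = 1^{−1} = 1 (mod 11).
  i = 4 (α = 4): (4−8)(4−5)(4−7)(4−9) = (−4)·(−1)·(−3)·(−5) = 60 ≡ 5, so v_4 = 5^{−1} = 9 (mod 11).
  i = 5 (α = 9): (9−8)(9−5)(9−7)(9−4) = 1·4·2·5 = 40 ≡ 7, so v_5 = 7^{−1} = 8 (mod 11).
  v = [10, 5, 1, 9, 8].
Step 2: syndromes of r = [1, 7, 3, 2, 10] (all sums mod 11).
  S_0 = Σ v_i r_i = 10·1 + 5·7 + 1·3 + 9·2 + 8·10 = 146 ≡ 3.
  S_1 = Σ v_i α_i r_i = 10·8·1 + 5·5·7 + 1·7·3 + 9·4·2 + 8·9·10 = 1068 ≡ 1.
  α_i^2 mod 11 = [9, 3, 5, 5, 4].
  S_2 = Σ v_i α_i^2 r_i = 10·9·1 + 5·3·7 + 1·5·3 + 9·5·2 + 8·4·10 = 620 ≡ 4.
  S = (3, 1, 4) ≠ 0, so r is not a codeword (an error is present).
Step 3: locate the error. For a single error e at position i, S_ℓ = v_i·e·α_i^ℓ, so α_err = S_1/S_0.
  S_0^{−1} = 3^{−1} = 4 (mod 11), so α_err = 1·4 = 4 ≡ 4 = α_4. Error position i = 4.
  Consistency check: S_2/S_1 = 4·1 = 4 ≡ 4 = α_err ✓ (single-error assumption holds).
Step 4: error magnitude e = S_0/v_4 = S_0·∏_{j≠4}(α_4 − α_j) = 3·5 = 15 ≡ 4 (mod 11).
Step 5: correct position 4: c_4 = r_4 − e = 2 − 4 ≡ 9 (mod 11). Hence c = [1, 7, 3, 9, 10].
  Check: interpolating c through the α_i gives m(x) = 6 + 9·x (degree < 2) with m(α_i) = c_i for every i, so c is indeed a codeword.
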